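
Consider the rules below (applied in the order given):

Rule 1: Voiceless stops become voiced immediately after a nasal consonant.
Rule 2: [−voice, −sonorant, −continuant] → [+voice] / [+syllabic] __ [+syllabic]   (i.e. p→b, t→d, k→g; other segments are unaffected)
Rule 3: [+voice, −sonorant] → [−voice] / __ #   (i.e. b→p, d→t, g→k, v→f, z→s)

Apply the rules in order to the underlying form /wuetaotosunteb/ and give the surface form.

Rule 1 (post-nasal voicing): /t/ is a voiceless stop immediately after the nasal /n/, so it voices to [d]. /wuetaotosunteb/ → wuetaotosundeb.
Rule 2 (intervocalic voicing): /t/ is a voiceless stop between vowels /e/ and /a/, so it voices to [d]. /t/ is a voiceless stop between vowels /o/ and /o/, so it voices to [d]. /wuetaotosundeb/ → wuedaodosundeb.
Rule 3 (final devoicing): /b/ is a voiced obstruent in word-final position, so it devoices to [p]. /wuedaodosundeb/ → wuedaodosundep.

wuedaodosundep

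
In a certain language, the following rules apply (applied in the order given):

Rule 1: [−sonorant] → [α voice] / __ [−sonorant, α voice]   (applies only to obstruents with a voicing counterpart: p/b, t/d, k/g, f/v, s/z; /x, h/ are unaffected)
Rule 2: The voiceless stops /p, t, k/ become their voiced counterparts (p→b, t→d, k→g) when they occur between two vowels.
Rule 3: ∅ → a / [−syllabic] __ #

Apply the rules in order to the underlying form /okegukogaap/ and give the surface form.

Rule 1 (regressive voicing assimilation): no segment meets the environment; /okegukogaap/ is unchanged.
Rule 2 (intervocalic voicing): /k/ is a voiceless stop between vowels /o/ and /e/, so it voices to [g]. /k/ is a voiceless stop between vowels /u/ and /o/, so it voices to [g]. /okegukogaap/ → ogegugogaap.
Rule 3 (final a-epenthesis): the form ends in the consonant /p/, so [a] is inserted word-finally. /ogegugogaap/ → ogegugogaapa.

ogegugogaapa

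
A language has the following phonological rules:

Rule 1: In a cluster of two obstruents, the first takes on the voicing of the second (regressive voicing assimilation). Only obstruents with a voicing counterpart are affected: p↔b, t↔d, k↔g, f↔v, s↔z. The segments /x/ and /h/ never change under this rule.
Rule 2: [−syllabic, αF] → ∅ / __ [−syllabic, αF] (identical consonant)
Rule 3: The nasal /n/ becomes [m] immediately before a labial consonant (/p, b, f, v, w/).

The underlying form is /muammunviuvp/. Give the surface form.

Rule 1 (regressive voicing assimilation): /v/ precedes the voiceless obstruent /p/, so it devoices to [f] by assimilation. /muammunviuvp/ → muammunviufp.
Rule 2 (degemination): /mm/ is a geminate; the first /m/ deletes. /muammunviufp/ → muamunviufp.
Rule 3 (nasal place assimilation): /n/ precedes the labial consonant /v/, so it assimilates in place to [m]. /muamunviufp/ → muamumviufp.

muamumviufp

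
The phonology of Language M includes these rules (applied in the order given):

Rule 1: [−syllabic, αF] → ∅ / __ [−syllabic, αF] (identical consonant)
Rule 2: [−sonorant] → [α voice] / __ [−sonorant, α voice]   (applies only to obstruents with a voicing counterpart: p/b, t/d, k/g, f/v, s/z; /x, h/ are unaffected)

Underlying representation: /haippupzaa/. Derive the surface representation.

Rule 1 (degemination): /pp/ is a geminate; the first /p/ deletes. /haippupzaa/ → haipupzaa.
Rule 2 (regressive voicing assimilation): /p/ precedes the voiced obstruent /z/, so it voices to [b] by assimilation. /haipupzaa/ → haipubzaa.

haipubzaa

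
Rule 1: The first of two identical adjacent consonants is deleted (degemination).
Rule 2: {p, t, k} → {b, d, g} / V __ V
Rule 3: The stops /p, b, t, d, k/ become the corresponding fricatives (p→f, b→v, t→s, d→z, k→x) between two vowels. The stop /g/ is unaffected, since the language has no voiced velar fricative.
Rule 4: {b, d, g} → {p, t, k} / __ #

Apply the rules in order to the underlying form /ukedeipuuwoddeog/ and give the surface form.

ugezeivuuwozeok

Rule 1 (degemination): /dd/ is a geminate; the first /d/ deletes. /ukedeipuuwoddeog/ → ukedeipuuwodeog.
Rule 2 (intervocalic voicing): /k/ is a voiceless stop between vowels /u/ and /e/, so it voices to [g]. /p/ is a voiceless stop between vowels /i/ and /u/, so it voices to [b]. /ukedeipuuwodeog/ → ugedeibuuwodeog.
Rule 3 (intervocalic spirantization): /d/ is a stop between vowels /e/ and /e/, so it spirantizes to the fricative [z]. /b/ is a stop between vowels /i/ and /u/, so it spirantizes to the fricative [v]. /d/ is a stop between vowels /o/ and /e/, so it spirantizes to the fricative [z]. /ugedeibuuwodeog/ → ugezeivuuwozeog.
Rule 4 (final devoicing): /g/ is a voiced stop in word-final position, so it devoices to [k]. /ugezeivuuwozeog/ → ugezeivuuwozeok.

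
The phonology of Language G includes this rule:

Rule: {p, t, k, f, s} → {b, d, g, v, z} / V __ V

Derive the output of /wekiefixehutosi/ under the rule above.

/k/ is a voiceless obstruent between vowels /e/ and /i/, so it voices to [g].
/f/ is a voiceless obstruent between vowels /e/ and /i/, so it voices to [v].
/t/ is a voiceless obstruent between vowels /u/ and /o/, so it voices to [d].
/s/ is a voiceless obstruent between vowels /o/ and /i/, so it voices to [z].
Surface form: [wegievixehudozi].

wegievixehudozi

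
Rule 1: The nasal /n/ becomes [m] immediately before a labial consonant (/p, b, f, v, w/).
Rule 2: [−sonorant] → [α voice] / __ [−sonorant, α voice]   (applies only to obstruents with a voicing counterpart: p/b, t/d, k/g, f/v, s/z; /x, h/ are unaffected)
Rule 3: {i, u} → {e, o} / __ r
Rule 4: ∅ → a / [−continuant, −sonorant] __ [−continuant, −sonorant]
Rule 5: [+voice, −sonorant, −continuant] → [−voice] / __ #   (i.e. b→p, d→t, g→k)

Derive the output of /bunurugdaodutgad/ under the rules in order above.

bunorugadaodudagat

Rule 1 (nasal place assimilation): no segment meets the environment; /bunurugdaodutgad/ is unchanged.
Rule 2 (regressive voicing assimilation): /t/ precedes the voiced obstruent /g/, so it voices to [d] by assimilation. /bunurugdaodutgad/ → bunurugdaodudgad.
Rule 3 (pre-rhotic lowering): /u/ is a high vowel immediately before /r/, so it lowers to [o]. /bunurugdaodudgad/ → bunorugdaodudgad.
Rule 4 (stop-cluster a-epenthesis): /g/ and /d/ form a stop–stop cluster, so [a] is inserted between them. /d/ and /g/ form a stop–stop cluster, so [a] is inserted between them. /bunorugdaodudgad/ → bunorugadaodudagad.
Rule 5 (final devoicing): /d/ is a voiced stop in word-final position, so it devoices to [t]. /bunorugadaodudagad/ → bunorugadaodudagat.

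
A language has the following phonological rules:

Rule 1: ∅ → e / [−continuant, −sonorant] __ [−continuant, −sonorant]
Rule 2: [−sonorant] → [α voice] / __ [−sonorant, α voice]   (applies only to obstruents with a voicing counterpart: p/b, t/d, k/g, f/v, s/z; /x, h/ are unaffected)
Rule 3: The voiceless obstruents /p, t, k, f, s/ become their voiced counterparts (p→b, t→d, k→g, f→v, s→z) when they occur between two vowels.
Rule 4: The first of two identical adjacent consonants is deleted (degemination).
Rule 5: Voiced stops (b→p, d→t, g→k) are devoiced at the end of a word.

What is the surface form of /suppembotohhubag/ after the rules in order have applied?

Rule 1 (stop-cluster e-epenthesis): /p/ and /p/ form a stop–stop cluster, so [e] is inserted between them. /suppembotohhubag/ → supepembotohhubag.
Rule 2 (regressive voicing assimilation): no segment meets the environment; /supepembotohhubag/ is unchanged.
Rule 3 (intervocalic voicing): /p/ is a voiceless obstruent between vowels /u/ and /e/, so it voices to [b]. /p/ is a voiceless obstruent between vowels /e/ and /e/, so it voices to [b]. /t/ is a voiceless obstruent between vowels /o/ and /o/, so it voices to [d]. /supepembotohhubag/ → subebembodohhubag.
Rule 4 (degemination): /hh/ is a geminate; the first /h/ deletes. /subebembodohhubag/ → subebembodohubag.
Rule 5 (final devoicing): /g/ is a voiced stop in word-final position, so it devoices to [k]. /subebembodohubag/ → subebembodohubak.

subebembodohubak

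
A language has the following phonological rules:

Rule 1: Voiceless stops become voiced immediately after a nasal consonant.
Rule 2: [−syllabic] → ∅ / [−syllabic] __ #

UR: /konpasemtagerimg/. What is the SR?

Rule 1 (post-nasal voicing): /p/ is a voiceless stop immediately after the nasal /n/, so it voices to [b]. /t/ is a voiceless stop immediately after the nasal /m/, so it voices to [d]. /konpasemtagerimg/ → konbasemdagerimg.
Rule 2 (final cluster simplification): /g/ is the second consonant of a word-final cluster /mg/, so it deletes. /konbasemdagerimg/ → konbasemdagerim.

konbasemdagerim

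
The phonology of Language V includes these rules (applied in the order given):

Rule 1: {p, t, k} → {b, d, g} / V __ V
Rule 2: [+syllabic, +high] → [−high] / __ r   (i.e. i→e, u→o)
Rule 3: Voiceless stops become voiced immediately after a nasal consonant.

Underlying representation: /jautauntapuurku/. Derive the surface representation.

Rule 1 (intervocalic voicing): /t/ is a voiceless stop between vowels /u/ and /a/, so it voices to [d]. /p/ is a voiceless stop between vowels /a/ and /u/, so it voices to [b]. /jautauntapuurku/ → jaudauntabuurku.
Rule 2 (pre-rhotic lowering): /u/ is a high vowel immediately before /r/, so it lowers to [o]. /jaudauntabuurku/ → jaudauntabuorku.
Rule 3 (post-nasal voicing): /t/ is a voiceless stop immediately after the nasal /n/, so it voices to [d]. /jaudauntabuorku/ → jaudaundabuorku.

jaudaundabuorku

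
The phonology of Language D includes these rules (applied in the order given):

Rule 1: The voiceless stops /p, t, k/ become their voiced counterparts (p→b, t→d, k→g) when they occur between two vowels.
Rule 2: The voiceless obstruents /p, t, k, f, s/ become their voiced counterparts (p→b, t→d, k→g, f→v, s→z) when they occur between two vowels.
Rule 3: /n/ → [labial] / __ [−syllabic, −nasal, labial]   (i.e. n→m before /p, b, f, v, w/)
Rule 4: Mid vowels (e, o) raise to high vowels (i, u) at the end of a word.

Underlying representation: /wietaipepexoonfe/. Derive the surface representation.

wiedaibebexoomfi

Rule 1 (intervocalic voicing): /t/ is a voiceless stop between vowels /e/ and /a/, so it voices to [d]. /p/ is a voiceless stop between vowels /i/ and /e/, so it voices to [b]. /p/ is a voiceless stop between vowels /e/ and /e/, so it voices to [b]. /wietaipepexoonfe/ → wiedaibebexoonfe.
Rule 2 (intervocalic voicing): no segment meets the environment; /wiedaibebexoonfe/ is unchanged.
Rule 3 (nasal place assimilation): /n/ precedes the labial consonant /f/, so it assimilates in place to [m]. /wiedaibebexoonfe/ → wiedaibebexoomfe.
Rule 4 (final vowel raising): /e/ is a mid vowel in word-final position, so it raises to [i]. /wiedaibebexoomfe/ → wiedaibebexoomfi.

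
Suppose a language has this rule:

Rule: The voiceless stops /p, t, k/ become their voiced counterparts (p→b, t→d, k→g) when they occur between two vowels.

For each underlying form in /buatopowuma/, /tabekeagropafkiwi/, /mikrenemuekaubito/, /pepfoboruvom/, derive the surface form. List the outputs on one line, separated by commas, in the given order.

/buatopowuma/: /t/ is a voiceless stop between vowels /a/ and /o/, so it voices to [d]. /p/ is a voiceless stop between vowels /o/ and /o/, so it voices to [b]. → [buadobowuma].
/tabekeagropafkiwi/: /k/ is a voiceless stop between vowels /e/ and /e/, so it voices to [g]. /p/ is a voiceless stop between vowels /o/ and /a/, so it voices to [b]. → [tabegeagrobafkiwi].
/mikrenemuekaubito/: /k/ is a voiceless stop between vowels /e/ and /a/, so it voices to [g]. /t/ is a voiceless stop between vowels /i/ and /o/, so it voices to [d]. → [mikrenemuegaubido].
/pepfoboruvom/: the rule's environment is not met; surfaces unchanged as [pepfoboruvom].

buadobowuma, tabegeagrobafkiwi, mikrenemuegaubido, pepfoboruvom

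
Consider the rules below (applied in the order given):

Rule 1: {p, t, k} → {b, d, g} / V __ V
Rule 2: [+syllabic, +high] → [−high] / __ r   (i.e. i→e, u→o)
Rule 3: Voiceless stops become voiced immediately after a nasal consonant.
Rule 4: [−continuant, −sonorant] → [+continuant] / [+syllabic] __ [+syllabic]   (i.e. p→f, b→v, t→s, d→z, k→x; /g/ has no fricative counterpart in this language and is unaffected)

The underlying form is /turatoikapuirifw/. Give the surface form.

Rule 1 (intervocalic voicing): /t/ is a voiceless stop between vowels /a/ and /o/, so it voices to [d]. /k/ is a voiceless stop between vowels /i/ and /a/, so it voices to [g]. /p/ is a voiceless stop between vowels /a/ and /u/, so it voices to [b]. /turatoikapuirifw/ → turadoigabuirifw.
Rule 2 (pre-rhotic lowering): /u/ is a high vowel immediately before /r/, so it lowers to [o]. /i/ is a high vowel immediately before /r/, so it lowers to [e]. /turadoigabuirifw/ → toradoigabuerifw.
Rule 3 (post-nasal voicing): no segment meets the environment; /toradoigabuerifw/ is unchanged.
Rule 4 (intervocalic spirantization): /d/ is a stop between vowels /a/ and /o/, so it spirantizes to the fricative [z]. /b/ is a stop between vowels /a/ and /u/, so it spirantizes to the fricative [v]. /toradoigabuerifw/ → torazoigavuerifw.

torazoigavuerifw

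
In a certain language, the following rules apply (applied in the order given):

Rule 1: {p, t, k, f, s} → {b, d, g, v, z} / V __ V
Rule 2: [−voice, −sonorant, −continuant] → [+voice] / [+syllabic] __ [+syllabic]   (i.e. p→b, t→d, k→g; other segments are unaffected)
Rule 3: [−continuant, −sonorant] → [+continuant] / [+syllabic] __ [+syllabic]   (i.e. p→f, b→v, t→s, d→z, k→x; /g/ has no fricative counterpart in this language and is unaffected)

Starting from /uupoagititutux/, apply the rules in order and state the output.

Rule 1 (intervocalic voicing): /p/ is a voiceless obstruent between vowels /u/ and /o/, so it voices to [b]. /t/ is a voiceless obstruent between vowels /i/ and /i/, so it voices to [d]. /t/ is a voiceless obstruent between vowels /i/ and /u/, so it voices to [d]. /t/ is a voiceless obstruent between vowels /u/ and /u/, so it voices to [d]. /uupoagititutux/ → uuboagididudux.
Rule 2 (intervocalic voicing): no segment meets the environment; /uuboagididudux/ is unchanged.
Rule 3 (intervocalic spirantization): /b/ is a stop between vowels /u/ and /o/, so it spirantizes to the fricative [v]. /d/ is a stop between vowels /i/ and /i/, so it spirantizes to the fricative [z]. /d/ is a stop between vowels /i/ and /u/, so it spirantizes to the fricative [z]. /d/ is a stop between vowels /u/ and /u/, so it spirantizes to the fricative [z]. /uuboagididudux/ → uuvoagizizuzux.

uuvoagizizuzux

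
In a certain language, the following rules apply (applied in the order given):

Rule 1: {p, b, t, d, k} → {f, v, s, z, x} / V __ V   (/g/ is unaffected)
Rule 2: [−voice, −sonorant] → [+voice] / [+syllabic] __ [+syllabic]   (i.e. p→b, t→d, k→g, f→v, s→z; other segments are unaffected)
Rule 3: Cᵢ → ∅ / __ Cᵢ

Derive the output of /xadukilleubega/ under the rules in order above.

xazuxileuvega

Rule 1 (intervocalic spirantization): /d/ is a stop between vowels /a/ and /u/, so it spirantizes to the fricative [z]. /k/ is a stop between vowels /u/ and /i/, so it spirantizes to the fricative [x]. /b/ is a stop between vowels /u/ and /e/, so it spirantizes to the fricative [v]. /xadukilleubega/ → xazuxilleuvega.
Rule 2 (intervocalic voicing): no segment meets the environment; /xazuxilleuvega/ is unchanged.
Rule 3 (degemination): /ll/ is a geminate; the first /l/ deletes. /xazuxilleuvega/ → xazuxileuvega.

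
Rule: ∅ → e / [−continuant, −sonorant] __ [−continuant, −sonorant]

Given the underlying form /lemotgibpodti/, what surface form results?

/t/ and /g/ form a stop–stop cluster, so [e] is inserted between them.
/b/ and /p/ form a stop–stop cluster, so [e] is inserted between them.
/d/ and /t/ form a stop–stop cluster, so [e] is inserted between them.
Surface form: [lemotegibepodeti].

lemotegibepodeti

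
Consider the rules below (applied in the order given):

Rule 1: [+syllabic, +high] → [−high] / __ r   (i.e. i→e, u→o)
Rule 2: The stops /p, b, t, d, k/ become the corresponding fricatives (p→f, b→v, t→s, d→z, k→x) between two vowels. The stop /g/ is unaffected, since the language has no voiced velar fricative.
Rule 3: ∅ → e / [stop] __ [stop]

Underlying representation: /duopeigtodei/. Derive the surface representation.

Rule 1 (pre-rhotic lowering): no segment meets the environment; /duopeigtodei/ is unchanged.
Rule 2 (intervocalic spirantization): /p/ is a stop between vowels /o/ and /e/, so it spirantizes to the fricative [f]. /d/ is a stop between vowels /o/ and /e/, so it spirantizes to the fricative [z]. /duopeigtodei/ → duofeigtozei.
Rule 3 (stop-cluster e-epenthesis): /g/ and /t/ form a stop–stop cluster, so [e] is inserted between them. /duofeigtozei/ → duofeigetozei.

duofeigetozei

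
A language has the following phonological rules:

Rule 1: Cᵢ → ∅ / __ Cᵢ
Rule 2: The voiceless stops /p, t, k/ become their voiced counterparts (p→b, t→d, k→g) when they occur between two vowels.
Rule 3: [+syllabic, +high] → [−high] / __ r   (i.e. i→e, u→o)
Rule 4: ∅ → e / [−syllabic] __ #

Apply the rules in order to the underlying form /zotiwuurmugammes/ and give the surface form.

Rule 1 (degemination): /mm/ is a geminate; the first /m/ deletes. /zotiwuurmugammes/ → zotiwuurmugames.
Rule 2 (intervocalic voicing): /t/ is a voiceless stop between vowels /o/ and /i/, so it voices to [d]. /zotiwuurmugames/ → zodiwuurmugames.
Rule 3 (pre-rhotic lowering): /u/ is a high vowel immediately before /r/, so it lowers to [o]. /zodiwuurmugames/ → zodiwuormugames.
Rule 4 (final e-epenthesis): the form ends in the consonant /s/, so [e] is inserted word-finally. /zodiwuormugames/ → zodiwuormugamese.

zodiwuormugamese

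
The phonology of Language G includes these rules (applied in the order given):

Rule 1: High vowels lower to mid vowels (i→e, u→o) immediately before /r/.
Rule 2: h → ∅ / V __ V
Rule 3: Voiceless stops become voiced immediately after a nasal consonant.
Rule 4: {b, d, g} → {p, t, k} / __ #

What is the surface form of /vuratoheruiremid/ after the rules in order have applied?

Rule 1 (pre-rhotic lowering): /u/ is a high vowel immediately before /r/, so it lowers to [o]. /i/ is a high vowel immediately before /r/, so it lowers to [e]. /vuratoheruiremid/ → voratoherueremid.
Rule 2 (intervocalic h-deletion): /h/ occurs between vowels /o/ and /e/, so it deletes. /voratoherueremid/ → voratoerueremid.
Rule 3 (post-nasal voicing): no segment meets the environment; /voratoerueremid/ is unchanged.
Rule 4 (final devoicing): /d/ is a voiced stop in word-final position, so it devoices to [t]. /voratoerueremid/ → voratoerueremit.

voratoerueremit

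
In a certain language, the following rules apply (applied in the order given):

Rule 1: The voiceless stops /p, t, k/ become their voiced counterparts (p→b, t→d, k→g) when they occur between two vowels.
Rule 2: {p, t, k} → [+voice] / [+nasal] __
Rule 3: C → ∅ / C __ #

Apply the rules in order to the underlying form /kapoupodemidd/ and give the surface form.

Rule 1 (intervocalic voicing): /p/ is a voiceless stop between vowels /a/ and /o/, so it voices to [b]. /p/ is a voiceless stop between vowels /u/ and /o/, so it voices to [b]. /kapoupodemidd/ → kaboubodemidd.
Rule 2 (post-nasal voicing): no segment meets the environment; /kaboubodemidd/ is unchanged.
Rule 3 (final cluster simplification): /d/ is the second consonant of a word-final cluster /dd/, so it deletes. /kaboubodemidd/ → kaboubodemid.

kaboubodemid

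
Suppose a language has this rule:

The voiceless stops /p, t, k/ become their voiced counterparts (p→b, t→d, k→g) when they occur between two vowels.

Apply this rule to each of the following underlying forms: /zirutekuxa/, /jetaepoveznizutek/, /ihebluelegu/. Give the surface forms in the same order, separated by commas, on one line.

/zirutekuxa/: /t/ is a voiceless stop between vowels /u/ and /e/, so it voices to [d]. /k/ is a voiceless stop between vowels /e/ and /u/, so it voices to [g]. → [zirudeguxa].
/jetaepoveznizutek/: /t/ is a voiceless stop between vowels /e/ and /a/, so it voices to [d]. /p/ is a voiceless stop between vowels /e/ and /o/, so it voices to [b]. /t/ is a voiceless stop between vowels /u/ and /e/, so it voices to [d]. → [jedaeboveznizudek].
/ihebluelegu/: the rule's environment is not met; surfaces unchanged as [ihebluelegu].

zirudeguxa, jedaeboveznizudek, ihebluelegu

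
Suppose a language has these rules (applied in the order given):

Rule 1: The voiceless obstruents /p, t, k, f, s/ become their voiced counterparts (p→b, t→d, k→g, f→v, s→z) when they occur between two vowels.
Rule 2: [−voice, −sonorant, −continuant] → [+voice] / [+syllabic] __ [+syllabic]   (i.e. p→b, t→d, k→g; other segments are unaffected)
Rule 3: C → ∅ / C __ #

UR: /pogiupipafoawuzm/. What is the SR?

Rule 1 (intervocalic voicing): /p/ is a voiceless obstruent between vowels /u/ and /i/, so it voices to [b]. /p/ is a voiceless obstruent between vowels /i/ and /a/, so it voices to [b]. /f/ is a voiceless obstruent between vowels /a/ and /o/, so it voices to [v]. /pogiupipafoawuzm/ → pogiubibavoawuzm.
Rule 2 (intervocalic voicing): no segment meets the environment; /pogiubibavoawuzm/ is unchanged.
Rule 3 (final cluster simplification): /m/ is the second consonant of a word-final cluster /zm/, so it deletes. /pogiubibavoawuzm/ → pogiubibavoawuz.

pogiubibavoawuz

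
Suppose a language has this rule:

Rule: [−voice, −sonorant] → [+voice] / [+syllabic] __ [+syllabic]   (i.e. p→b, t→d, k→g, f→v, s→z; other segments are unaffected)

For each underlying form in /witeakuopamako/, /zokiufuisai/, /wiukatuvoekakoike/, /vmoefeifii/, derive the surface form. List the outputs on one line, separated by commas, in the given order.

wideaguobamago, zogiuvuizai, wiugaduvoegagoige, vmoeveivii

/witeakuopamako/: /t/ is a voiceless obstruent between vowels /i/ and /e/, so it voices to [d]. /k/ is a voiceless obstruent between vowels /a/ and /u/, so it voices to [g]. /p/ is a voiceless obstruent between vowels /o/ and /a/, so it voices to [b]. /k/ is a voiceless obstruent between vowels /a/ and /o/, so it voices to [g]. → [wideaguobamago].
/zokiufuisai/: /k/ is a voiceless obstruent between vowels /o/ and /i/, so it voices to [g]. /f/ is a voiceless obstruent between vowels /u/ and /u/, so it voices to [v]. /s/ is a voiceless obstruent between vowels /i/ and /a/, so it voices to [z]. → [zogiuvuizai].
/wiukatuvoekakoike/: /k/ is a voiceless obstruent between vowels /u/ and /a/, so it voices to [g]. /t/ is a voiceless obstruent between vowels /a/ and /u/, so it voices to [d]. /k/ is a voiceless obstruent between vowels /e/ and /a/, so it voices to [g]. /k/ is a voiceless obstruent between vowels /a/ and /o/, so it voices to [g]. /k/ is a voiceless obstruent between vowels /i/ and /e/, so it voices to [g]. → [wiugaduvoegagoige].
/vmoefeifii/: /f/ is a voiceless obstruent between vowels /e/ and /e/, so it voices to [v]. /f/ is a voiceless obstruent between vowels /i/ and /i/, so it voices to [v]. → [vmoeveivii].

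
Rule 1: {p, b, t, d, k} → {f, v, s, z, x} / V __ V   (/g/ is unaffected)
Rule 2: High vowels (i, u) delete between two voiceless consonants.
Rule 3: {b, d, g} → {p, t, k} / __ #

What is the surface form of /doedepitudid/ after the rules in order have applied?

Rule 1 (intervocalic spirantization): /d/ is a stop between vowels /e/ and /e/, so it spirantizes to the fricative [z]. /p/ is a stop between vowels /e/ and /i/, so it spirantizes to the fricative [f]. /t/ is a stop between vowels /i/ and /u/, so it spirantizes to the fricative [s]. /d/ is a stop between vowels /u/ and /i/, so it spirantizes to the fricative [z]. /doedepitudid/ → doezefisuzid.
Rule 2 (high vowel syncope): /i/ is a high vowel flanked by voiceless consonants /f/ and /s/, so it deletes. /doezefisuzid/ → doezefsuzid.
Rule 3 (final devoicing): /d/ is a voiced stop in word-final position, so it devoices to [t]. /doezefsuzid/ → doezefsuzit.

doezefsuzit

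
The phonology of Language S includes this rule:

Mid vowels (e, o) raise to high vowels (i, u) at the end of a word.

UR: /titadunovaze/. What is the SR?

/e/ is a mid vowel in word-final position, so it raises to [i].
Surface form: [titadunovazi].

titadunovazi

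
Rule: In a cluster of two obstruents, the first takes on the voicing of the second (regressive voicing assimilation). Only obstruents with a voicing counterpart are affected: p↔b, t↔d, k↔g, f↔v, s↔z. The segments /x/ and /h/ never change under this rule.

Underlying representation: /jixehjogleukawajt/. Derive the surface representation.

No segment of /jixehjogleukawajt/ meets the structural description of the rule, so the form surfaces unchanged.

jixehjogleukawajt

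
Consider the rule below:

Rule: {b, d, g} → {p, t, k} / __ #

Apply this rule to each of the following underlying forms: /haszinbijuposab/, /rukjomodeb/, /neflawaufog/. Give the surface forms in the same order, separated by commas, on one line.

/haszinbijuposab/: /b/ is a voiced stop in word-final position, so it devoices to [p]. → [haszinbijuposap].
/rukjomodeb/: /b/ is a voiced stop in word-final position, so it devoices to [p]. → [rukjomodep].
/neflawaufog/: /g/ is a voiced stop in word-final position, so it devoices to [k]. → [neflawaufok].

haszinbijuposap, rukjomodep, neflawaufok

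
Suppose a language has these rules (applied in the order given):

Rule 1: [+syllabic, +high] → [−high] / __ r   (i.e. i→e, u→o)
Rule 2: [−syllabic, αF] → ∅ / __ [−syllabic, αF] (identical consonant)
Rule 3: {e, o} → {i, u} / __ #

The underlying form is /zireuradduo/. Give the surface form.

zereoraduu

Rule 1 (pre-rhotic lowering): /i/ is a high vowel immediately before /r/, so it lowers to [e]. /u/ is a high vowel immediately before /r/, so it lowers to [o]. /zireuradduo/ → zereoradduo.
Rule 2 (degemination): /dd/ is a geminate; the first /d/ deletes. /zereoradduo/ → zereoraduo.
Rule 3 (final vowel raising): /o/ is a mid vowel in word-final position, so it raises to [u]. /zereoraduo/ → zereoraduu.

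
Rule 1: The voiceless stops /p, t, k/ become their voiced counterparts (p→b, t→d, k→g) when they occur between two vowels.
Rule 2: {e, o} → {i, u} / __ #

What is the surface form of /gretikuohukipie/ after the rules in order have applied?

grediguohugibii

Rule 1 (intervocalic voicing): /t/ is a voiceless stop between vowels /e/ and /i/, so it voices to [d]. /k/ is a voiceless stop between vowels /i/ and /u/, so it voices to [g]. /k/ is a voiceless stop between vowels /u/ and /i/, so it voices to [g]. /p/ is a voiceless stop between vowels /i/ and /i/, so it voices to [b]. /gretikuohukipie/ → grediguohugibie.
Rule 2 (final vowel raising): /e/ is a mid vowel in word-final position, so it raises to [i]. /grediguohugibie/ → grediguohugibii.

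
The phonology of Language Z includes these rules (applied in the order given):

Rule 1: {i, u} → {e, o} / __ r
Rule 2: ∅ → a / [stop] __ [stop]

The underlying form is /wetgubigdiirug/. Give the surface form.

Rule 1 (pre-rhotic lowering): /i/ is a high vowel immediately before /r/, so it lowers to [e]. /wetgubigdiirug/ → wetgubigdierug.
Rule 2 (stop-cluster a-epenthesis): /t/ and /g/ form a stop–stop cluster, so [a] is inserted between them. /g/ and /d/ form a stop–stop cluster, so [a] is inserted between them. /wetgubigdierug/ → wetagubigadierug.

wetagubigadierug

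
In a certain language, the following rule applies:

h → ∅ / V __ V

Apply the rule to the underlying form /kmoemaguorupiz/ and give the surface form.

kmoemaguorupiz

No segment of /kmoemaguorupiz/ meets the structural description of the rule, so the form surfaces unchanged.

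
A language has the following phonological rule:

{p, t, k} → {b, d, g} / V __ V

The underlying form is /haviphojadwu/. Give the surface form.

No segment of /haviphojadwu/ meets the structural description of the rule, so the form surfaces unchanged.

haviphojadwu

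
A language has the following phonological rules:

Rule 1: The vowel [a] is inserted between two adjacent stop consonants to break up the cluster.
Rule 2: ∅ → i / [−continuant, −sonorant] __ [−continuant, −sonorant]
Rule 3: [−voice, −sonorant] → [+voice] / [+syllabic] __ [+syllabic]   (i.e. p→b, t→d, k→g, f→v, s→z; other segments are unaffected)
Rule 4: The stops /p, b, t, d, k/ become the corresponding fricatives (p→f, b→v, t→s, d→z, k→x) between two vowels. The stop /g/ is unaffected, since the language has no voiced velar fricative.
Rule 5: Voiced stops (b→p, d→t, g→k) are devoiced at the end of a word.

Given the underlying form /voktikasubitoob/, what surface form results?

Rule 1 (stop-cluster a-epenthesis): /k/ and /t/ form a stop–stop cluster, so [a] is inserted between them. /voktikasubitoob/ → vokatikasubitoob.
Rule 2 (stop-cluster i-epenthesis): no segment meets the environment; /vokatikasubitoob/ is unchanged.
Rule 3 (intervocalic voicing): /k/ is a voiceless obstruent between vowels /o/ and /a/, so it voices to [g]. /t/ is a voiceless obstruent between vowels /a/ and /i/, so it voices to [d]. /k/ is a voiceless obstruent between vowels /i/ and /a/, so it voices to [g]. /s/ is a voiceless obstruent between vowels /a/ and /u/, so it voices to [z]. /t/ is a voiceless obstruent between vowels /i/ and /o/, so it voices to [d]. /vokatikasubitoob/ → vogadigazubidoob.
Rule 4 (intervocalic spirantization): /d/ is a stop between vowels /a/ and /i/, so it spirantizes to the fricative [z]. /b/ is a stop between vowels /u/ and /i/, so it spirantizes to the fricative [v]. /d/ is a stop between vowels /i/ and /o/, so it spirantizes to the fricative [z]. /vogadigazubidoob/ → vogazigazuvizoob.
Rule 5 (final devoicing): /b/ is a voiced stop in word-final position, so it devoices to [p]. /vogazigazuvizoob/ → vogazigazuvizoop.

vogazigazuvizoop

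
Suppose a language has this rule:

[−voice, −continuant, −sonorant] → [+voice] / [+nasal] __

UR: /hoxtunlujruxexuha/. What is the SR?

No segment of /hoxtunlujruxexuha/ meets the structural description of the rule, so the form surfaces unchanged.

hoxtunlujruxexuha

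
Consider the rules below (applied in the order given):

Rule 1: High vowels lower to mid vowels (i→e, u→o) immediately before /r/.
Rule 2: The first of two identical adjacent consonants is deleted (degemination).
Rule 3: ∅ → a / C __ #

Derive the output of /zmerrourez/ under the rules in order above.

Rule 1 (pre-rhotic lowering): /u/ is a high vowel immediately before /r/, so it lowers to [o]. /zmerrourez/ → zmerroorez.
Rule 2 (degemination): /rr/ is a geminate; the first /r/ deletes. /zmerroorez/ → zmeroorez.
Rule 3 (final a-epenthesis): the form ends in the consonant /z/, so [a] is inserted word-finally. /zmeroorez/ → zmerooreza.

zmerooreza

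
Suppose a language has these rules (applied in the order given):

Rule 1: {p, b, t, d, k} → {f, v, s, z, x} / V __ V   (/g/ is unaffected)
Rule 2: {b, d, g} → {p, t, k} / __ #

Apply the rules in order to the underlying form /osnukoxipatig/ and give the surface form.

osnuxoxifasik

Rule 1 (intervocalic spirantization): /k/ is a stop between vowels /u/ and /o/, so it spirantizes to the fricative [x]. /p/ is a stop between vowels /i/ and /a/, so it spirantizes to the fricative [f]. /t/ is a stop between vowels /a/ and /i/, so it spirantizes to the fricative [s]. /osnukoxipatig/ → osnuxoxifasig.
Rule 2 (final devoicing): /g/ is a voiced stop in word-final position, so it devoices to [k]. /osnuxoxifasig/ → osnuxoxifasik.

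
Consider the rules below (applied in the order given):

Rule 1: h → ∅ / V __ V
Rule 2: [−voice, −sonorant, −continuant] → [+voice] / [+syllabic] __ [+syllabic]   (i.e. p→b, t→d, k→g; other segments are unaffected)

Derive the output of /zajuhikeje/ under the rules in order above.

zajuigeje

Rule 1 (intervocalic h-deletion): /h/ occurs between vowels /u/ and /i/, so it deletes. /zajuhikeje/ → zajuikeje.
Rule 2 (intervocalic voicing): /k/ is a voiceless stop between vowels /i/ and /e/, so it voices to [g]. /zajuikeje/ → zajuigeje.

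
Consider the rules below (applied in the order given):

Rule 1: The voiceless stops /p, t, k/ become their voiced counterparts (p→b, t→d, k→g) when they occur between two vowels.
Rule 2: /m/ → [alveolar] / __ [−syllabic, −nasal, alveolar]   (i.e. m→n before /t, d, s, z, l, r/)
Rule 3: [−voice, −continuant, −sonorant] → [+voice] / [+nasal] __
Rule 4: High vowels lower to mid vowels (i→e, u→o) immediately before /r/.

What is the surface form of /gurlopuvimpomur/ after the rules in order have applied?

Rule 1 (intervocalic voicing): /p/ is a voiceless stop between vowels /o/ and /u/, so it voices to [b]. /gurlopuvimpomur/ → gurlobuvimpomur.
Rule 2 (nasal place assimilation): no segment meets the environment; /gurlobuvimpomur/ is unchanged.
Rule 3 (post-nasal voicing): /p/ is a voiceless stop immediately after the nasal /m/, so it voices to [b]. /gurlobuvimpomur/ → gurlobuvimbomur.
Rule 4 (pre-rhotic lowering): /u/ is a high vowel immediately before /r/, so it lowers to [o]. /u/ is a high vowel immediately before /r/, so it lowers to [o]. /gurlobuvimbomur/ → gorlobuvimbomor.

gorlobuvimbomor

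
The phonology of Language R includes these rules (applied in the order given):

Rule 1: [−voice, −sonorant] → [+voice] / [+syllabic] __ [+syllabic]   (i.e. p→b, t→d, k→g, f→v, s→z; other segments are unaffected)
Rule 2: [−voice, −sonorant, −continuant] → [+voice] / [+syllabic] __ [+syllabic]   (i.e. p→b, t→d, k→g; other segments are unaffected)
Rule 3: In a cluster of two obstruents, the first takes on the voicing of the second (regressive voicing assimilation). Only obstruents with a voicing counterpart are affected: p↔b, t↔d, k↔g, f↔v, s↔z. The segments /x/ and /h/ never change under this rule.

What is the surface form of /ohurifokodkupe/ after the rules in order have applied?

ohurivogotkube

Rule 1 (intervocalic voicing): /f/ is a voiceless obstruent between vowels /i/ and /o/, so it voices to [v]. /k/ is a voiceless obstruent between vowels /o/ and /o/, so it voices to [g]. /p/ is a voiceless obstruent between vowels /u/ and /e/, so it voices to [b]. /ohurifokodkupe/ → ohurivogodkube.
Rule 2 (intervocalic voicing): no segment meets the environment; /ohurivogodkube/ is unchanged.
Rule 3 (regressive voicing assimilation): /d/ precedes the voiceless obstruent /k/, so it devoices to [t] by assimilation. /ohurivogodkube/ → ohurivogotkube.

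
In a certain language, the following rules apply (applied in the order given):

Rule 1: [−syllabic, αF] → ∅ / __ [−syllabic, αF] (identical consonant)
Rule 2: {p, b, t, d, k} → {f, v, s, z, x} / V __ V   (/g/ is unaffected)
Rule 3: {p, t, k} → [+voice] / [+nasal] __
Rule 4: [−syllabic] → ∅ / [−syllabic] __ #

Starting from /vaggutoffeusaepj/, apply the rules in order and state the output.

Rule 1 (degemination): /gg/ is a geminate; the first /g/ deletes. /ff/ is a geminate; the first /f/ deletes. /vaggutoffeusaepj/ → vagutofeusaepj.
Rule 2 (intervocalic spirantization): /t/ is a stop between vowels /u/ and /o/, so it spirantizes to the fricative [s]. /vagutofeusaepj/ → vagusofeusaepj.
Rule 3 (post-nasal voicing): no segment meets the environment; /vagusofeusaepj/ is unchanged.
Rule 4 (final cluster simplification): /j/ is the second consonant of a word-final cluster /pj/, so it deletes. /vagusofeusaepj/ → vagusofeusaep.

vagusofeusaep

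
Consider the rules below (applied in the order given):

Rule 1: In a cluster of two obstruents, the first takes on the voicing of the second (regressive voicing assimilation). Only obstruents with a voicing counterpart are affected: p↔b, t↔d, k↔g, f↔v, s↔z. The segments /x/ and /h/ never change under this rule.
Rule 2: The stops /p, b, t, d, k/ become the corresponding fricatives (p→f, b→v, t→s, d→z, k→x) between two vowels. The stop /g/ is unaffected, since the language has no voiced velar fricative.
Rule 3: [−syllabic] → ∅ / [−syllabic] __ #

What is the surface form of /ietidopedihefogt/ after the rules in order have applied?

iesizofezihefok

Rule 1 (regressive voicing assimilation): /g/ precedes the voiceless obstruent /t/, so it devoices to [k] by assimilation. /ietidopedihefogt/ → ietidopedihefokt.
Rule 2 (intervocalic spirantization): /t/ is a stop between vowels /e/ and /i/, so it spirantizes to the fricative [s]. /d/ is a stop between vowels /i/ and /o/, so it spirantizes to the fricative [z]. /p/ is a stop between vowels /o/ and /e/, so it spirantizes to the fricative [f]. /d/ is a stop between vowels /e/ and /i/, so it spirantizes to the fricative [z]. /ietidopedihefokt/ → iesizofezihefokt.
Rule 3 (final cluster simplification): /t/ is the second consonant of a word-final cluster /kt/, so it deletes. /iesizofezihefokt/ → iesizofezihefok.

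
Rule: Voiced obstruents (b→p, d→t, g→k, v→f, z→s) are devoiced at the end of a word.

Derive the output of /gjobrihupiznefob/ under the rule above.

gjobrihupiznefop

Scanning /gjobrihupiznefob/: /g/ at position 1 is not in the conditioning environment; /b/ at position 4 is not in the conditioning environment; /z/ at position 11 is not in the conditioning environment; /b/ is a voiced obstruent in word-final position, so it devoices to [p].
Result: [gjobrihupiznefop].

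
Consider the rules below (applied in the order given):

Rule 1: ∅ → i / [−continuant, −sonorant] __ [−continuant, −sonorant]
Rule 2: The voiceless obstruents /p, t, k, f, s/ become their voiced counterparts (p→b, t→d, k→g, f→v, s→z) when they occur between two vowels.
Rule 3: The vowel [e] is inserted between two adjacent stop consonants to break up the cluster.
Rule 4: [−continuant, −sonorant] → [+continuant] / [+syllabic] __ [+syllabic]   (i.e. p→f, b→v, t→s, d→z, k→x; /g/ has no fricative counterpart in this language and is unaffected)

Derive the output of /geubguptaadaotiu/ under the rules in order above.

geuviguvizaazaoziu

Rule 1 (stop-cluster i-epenthesis): /b/ and /g/ form a stop–stop cluster, so [i] is inserted between them. /p/ and /t/ form a stop–stop cluster, so [i] is inserted between them. /geubguptaadaotiu/ → geubigupitaadaotiu.
Rule 2 (intervocalic voicing): /p/ is a voiceless obstruent between vowels /u/ and /i/, so it voices to [b]. /t/ is a voiceless obstruent between vowels /i/ and /a/, so it voices to [d]. /t/ is a voiceless obstruent between vowels /o/ and /i/, so it voices to [d]. /geubigupitaadaotiu/ → geubigubidaadaodiu.
Rule 3 (stop-cluster e-epenthesis): no segment meets the environment; /geubigubidaadaodiu/ is unchanged.
Rule 4 (intervocalic spirantization): /b/ is a stop between vowels /u/ and /i/, so it spirantizes to the fricative [v]. /b/ is a stop between vowels /u/ and /i/, so it spirantizes to the fricative [v]. /d/ is a stop between vowels /i/ and /a/, so it spirantizes to the fricative [z]. /d/ is a stop between vowels /a/ and /a/, so it spirantizes to the fricative [z]. /d/ is a stop between vowels /o/ and /i/, so it spirantizes to the fricative [z]. /geubigubidaadaodiu/ → geuviguvizaazaoziu.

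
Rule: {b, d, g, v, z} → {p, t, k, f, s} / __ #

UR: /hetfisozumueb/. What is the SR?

/b/ is a voiced obstruent in word-final position, so it devoices to [p].
The other instance of /z/ does not occur in the required environment and remains unchanged.
Surface form: [hetfisozumuep].

hetfisozumuep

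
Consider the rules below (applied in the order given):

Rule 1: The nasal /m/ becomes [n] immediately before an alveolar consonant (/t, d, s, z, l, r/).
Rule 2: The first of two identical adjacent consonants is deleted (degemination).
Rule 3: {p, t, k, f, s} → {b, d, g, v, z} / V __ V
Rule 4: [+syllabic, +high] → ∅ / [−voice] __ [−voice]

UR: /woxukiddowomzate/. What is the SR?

woxugidowonzade

Rule 1 (nasal place assimilation): /m/ precedes the alveolar consonant /z/, so it assimilates in place to [n]. /woxukiddowomzate/ → woxukiddowonzate.
Rule 2 (degemination): /dd/ is a geminate; the first /d/ deletes. /woxukiddowonzate/ → woxukidowonzate.
Rule 3 (intervocalic voicing): /k/ is a voiceless obstruent between vowels /u/ and /i/, so it voices to [g]. /t/ is a voiceless obstruent between vowels /a/ and /e/, so it voices to [d]. /woxukidowonzate/ → woxugidowonzade.
Rule 4 (high vowel syncope): no segment meets the environment; /woxugidowonzade/ is unchanged.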